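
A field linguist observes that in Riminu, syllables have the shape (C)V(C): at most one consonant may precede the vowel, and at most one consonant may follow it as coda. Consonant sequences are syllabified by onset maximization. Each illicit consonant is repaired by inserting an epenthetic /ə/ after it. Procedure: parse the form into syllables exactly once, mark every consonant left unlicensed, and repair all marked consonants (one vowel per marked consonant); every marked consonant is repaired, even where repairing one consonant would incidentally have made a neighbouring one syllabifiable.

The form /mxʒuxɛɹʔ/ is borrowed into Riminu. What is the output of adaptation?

Syllabifying with onset maximization leaves /m/, /x/, /ʔ/ stranded (at most one coda consonant is licensed; onsets are limited to one consonant).
Inserting the epenthetic vowel yields /m/ → /mə/, /x/ → /xə/, /ʔ/ → /ʔə/.

məxəʒuxɛɹʔə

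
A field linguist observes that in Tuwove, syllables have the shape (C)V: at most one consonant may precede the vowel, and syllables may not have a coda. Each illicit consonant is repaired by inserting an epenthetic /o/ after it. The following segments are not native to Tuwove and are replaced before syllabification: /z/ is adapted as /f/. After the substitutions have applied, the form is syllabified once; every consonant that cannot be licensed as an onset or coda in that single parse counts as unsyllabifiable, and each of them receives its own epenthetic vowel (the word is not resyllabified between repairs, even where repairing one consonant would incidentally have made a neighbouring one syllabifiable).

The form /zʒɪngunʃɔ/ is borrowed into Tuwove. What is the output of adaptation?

foʒɪnogunoʃɔ

Substitution: /z/ → /f/, giving /fʒɪngunʃɔ/.
Under (C)V, the unsyllabifiable consonants are /f/, /n/, /n/ (no codas are permitted; onsets are limited to one consonant).
Inserting the epenthetic vowel yields /f/ → /fo/, /n/ → /no/, /n/ → /no/.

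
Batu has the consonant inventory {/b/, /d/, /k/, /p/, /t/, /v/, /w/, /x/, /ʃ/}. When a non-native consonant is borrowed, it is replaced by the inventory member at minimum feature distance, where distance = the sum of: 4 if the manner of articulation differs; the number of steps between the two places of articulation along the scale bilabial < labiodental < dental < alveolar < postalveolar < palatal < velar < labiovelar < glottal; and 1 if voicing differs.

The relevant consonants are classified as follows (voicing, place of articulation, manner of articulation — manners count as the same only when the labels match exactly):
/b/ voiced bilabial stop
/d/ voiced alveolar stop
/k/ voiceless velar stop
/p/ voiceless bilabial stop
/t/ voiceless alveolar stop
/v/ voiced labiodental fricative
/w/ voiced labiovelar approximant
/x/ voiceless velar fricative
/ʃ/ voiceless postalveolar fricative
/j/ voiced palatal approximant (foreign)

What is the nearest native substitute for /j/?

w

/w/ is closest: same manner (approximant), place distance 2 (palatal→labiovelar), same voicing; total 2. Next closest is /d/ at distance 6.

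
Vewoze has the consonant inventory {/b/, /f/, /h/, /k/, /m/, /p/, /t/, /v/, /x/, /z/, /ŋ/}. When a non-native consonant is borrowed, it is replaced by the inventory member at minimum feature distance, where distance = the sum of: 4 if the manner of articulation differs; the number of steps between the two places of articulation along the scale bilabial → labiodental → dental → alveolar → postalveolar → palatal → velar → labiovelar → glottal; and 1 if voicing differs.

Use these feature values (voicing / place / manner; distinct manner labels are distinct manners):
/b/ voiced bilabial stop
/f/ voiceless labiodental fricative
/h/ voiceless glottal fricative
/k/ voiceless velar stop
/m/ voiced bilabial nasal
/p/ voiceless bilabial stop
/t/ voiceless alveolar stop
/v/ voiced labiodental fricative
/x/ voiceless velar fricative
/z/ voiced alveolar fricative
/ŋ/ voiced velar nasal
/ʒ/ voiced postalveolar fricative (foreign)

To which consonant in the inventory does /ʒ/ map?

/z/ is closest: same manner (fricative), place distance 1 (postalveolar→alveolar), same voicing; total 1. Next closest is /v/ at distance 3.

z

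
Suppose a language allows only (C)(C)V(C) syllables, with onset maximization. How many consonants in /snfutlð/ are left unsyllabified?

3

The consonants /s/, /l/, /ð/ cannot be parsed into a legal (C)(C)V(C) syllable (at most one coda consonant is licensed; onsets may contain at most 2 consonants).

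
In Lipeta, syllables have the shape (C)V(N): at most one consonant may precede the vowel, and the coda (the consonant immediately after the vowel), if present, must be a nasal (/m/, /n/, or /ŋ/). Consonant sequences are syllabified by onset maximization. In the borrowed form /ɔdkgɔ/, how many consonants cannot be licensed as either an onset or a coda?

Syllabifying with onset maximization leaves /d/, /k/ stranded (only a nasal (/m/, /n/, or /ŋ/) is licensed in coda position; onsets are limited to one consonant).

2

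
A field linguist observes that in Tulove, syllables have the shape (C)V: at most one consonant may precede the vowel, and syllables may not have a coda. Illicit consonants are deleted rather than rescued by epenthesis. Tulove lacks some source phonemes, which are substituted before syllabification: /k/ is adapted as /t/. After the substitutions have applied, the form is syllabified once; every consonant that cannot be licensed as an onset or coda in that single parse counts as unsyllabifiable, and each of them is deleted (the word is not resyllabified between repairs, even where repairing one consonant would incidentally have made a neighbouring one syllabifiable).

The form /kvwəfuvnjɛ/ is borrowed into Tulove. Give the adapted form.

Substitution: /k/ → /t/, giving /tvwəfuvnjɛ/.
Under (C)V, the unsyllabifiable consonants are /t/, /v/, /v/, /n/ (no codas are permitted; onsets are limited to one consonant).
Each unlicensed consonant is deleted: /t/, /v/, /v/, /n/.

wəfujɛ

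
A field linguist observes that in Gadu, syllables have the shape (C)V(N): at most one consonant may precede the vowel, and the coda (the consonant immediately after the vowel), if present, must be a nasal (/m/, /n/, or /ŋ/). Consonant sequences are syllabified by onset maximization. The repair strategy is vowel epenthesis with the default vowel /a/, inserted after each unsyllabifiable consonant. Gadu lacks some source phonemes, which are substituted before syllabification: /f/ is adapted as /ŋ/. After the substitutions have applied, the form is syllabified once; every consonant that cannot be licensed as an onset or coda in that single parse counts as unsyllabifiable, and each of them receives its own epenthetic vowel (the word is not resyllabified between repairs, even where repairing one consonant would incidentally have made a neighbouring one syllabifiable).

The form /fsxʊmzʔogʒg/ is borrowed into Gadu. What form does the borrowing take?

ŋasaxʊmzaʔogaʒaga

Substitution: /f/ → /ŋ/, giving /ŋsxʊmzʔogʒg/.
The consonants /ŋ/, /s/, /z/, /g/, /ʒ/, /g/ cannot be parsed into a legal (C)V(N) syllable (only a nasal (/m/, /n/, or /ŋ/) is licensed in coda position; onsets are limited to one consonant).
Each unlicensed consonant becomes the onset of a new syllable: /ŋ/ → /ŋa/, /s/ → /sa/, /z/ → /za/, /g/ → /ga/, /ʒ/ → /ʒa/, /g/ → /ga/.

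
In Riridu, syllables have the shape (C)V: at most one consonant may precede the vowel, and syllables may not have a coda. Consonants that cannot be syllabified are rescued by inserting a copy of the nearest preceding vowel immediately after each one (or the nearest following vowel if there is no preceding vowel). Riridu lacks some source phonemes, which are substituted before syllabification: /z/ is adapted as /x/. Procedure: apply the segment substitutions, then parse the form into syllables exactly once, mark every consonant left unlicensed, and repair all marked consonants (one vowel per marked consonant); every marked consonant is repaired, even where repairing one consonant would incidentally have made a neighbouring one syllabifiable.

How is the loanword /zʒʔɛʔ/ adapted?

Substitution: /z/ → /x/, giving /xʒʔɛʔ/.
The consonants /x/, /ʒ/, /ʔ/ cannot be parsed into a legal (C)V syllable (no codas are permitted; onsets are limited to one consonant).
Inserting the epenthetic vowel yields /x/ → /xɛ/, /ʒ/ → /ʒɛ/, /ʔ/ → /ʔɛ/.

xɛʒɛʔɛʔɛ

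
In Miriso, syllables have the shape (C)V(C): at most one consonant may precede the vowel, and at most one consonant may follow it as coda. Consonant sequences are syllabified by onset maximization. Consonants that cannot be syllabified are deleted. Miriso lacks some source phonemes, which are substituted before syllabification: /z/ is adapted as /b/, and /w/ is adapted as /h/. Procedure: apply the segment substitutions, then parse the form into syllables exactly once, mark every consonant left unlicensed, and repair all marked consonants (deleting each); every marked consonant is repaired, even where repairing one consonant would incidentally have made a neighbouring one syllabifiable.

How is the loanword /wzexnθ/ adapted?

bex

Substitution: /w/ → /h/, /z/ → /b/, giving /hbexnθ/.
The consonants /h/, /n/, /θ/ cannot be parsed into a legal (C)V(C) syllable (at most one coda consonant is licensed; onsets are limited to one consonant).
Deletion applies to /h/, /n/, /θ/.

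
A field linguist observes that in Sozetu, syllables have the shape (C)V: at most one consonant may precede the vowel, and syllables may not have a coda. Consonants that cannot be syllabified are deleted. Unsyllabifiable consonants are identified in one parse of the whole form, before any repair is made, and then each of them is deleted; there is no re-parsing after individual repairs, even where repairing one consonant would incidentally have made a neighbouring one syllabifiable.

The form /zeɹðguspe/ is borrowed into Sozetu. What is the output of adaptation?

The consonants /ɹ/, /ð/, /s/ cannot be parsed into a legal (C)V syllable (no codas are permitted; onsets are limited to one consonant).
Deleting the stranded consonants removes /ɹ/, /ð/, /s/.

zegupe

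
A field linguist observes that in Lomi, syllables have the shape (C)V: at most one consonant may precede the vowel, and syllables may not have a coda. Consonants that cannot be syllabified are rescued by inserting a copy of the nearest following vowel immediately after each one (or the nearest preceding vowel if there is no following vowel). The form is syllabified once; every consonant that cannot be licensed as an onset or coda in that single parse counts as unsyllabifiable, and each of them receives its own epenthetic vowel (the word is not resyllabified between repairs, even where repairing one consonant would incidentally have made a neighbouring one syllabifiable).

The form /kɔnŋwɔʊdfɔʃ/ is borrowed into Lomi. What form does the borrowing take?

kɔnɔŋɔwɔʊdɔfɔʃɔ

Under (C)V, the unsyllabifiable consonants are /n/, /ŋ/, /d/, /ʃ/ (no codas are permitted; onsets are limited to one consonant).
Inserting the epenthetic vowel yields /n/ → /nɔ/, /ŋ/ → /ŋɔ/, /d/ → /dɔ/, /ʃ/ → /ʃɔ/.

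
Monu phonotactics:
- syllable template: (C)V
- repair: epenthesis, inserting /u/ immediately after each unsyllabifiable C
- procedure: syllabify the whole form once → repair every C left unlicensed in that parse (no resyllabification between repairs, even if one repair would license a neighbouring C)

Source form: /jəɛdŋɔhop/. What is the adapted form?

The consonants /d/, /p/ cannot be parsed into a legal (C)V syllable (no codas are permitted; onsets are limited to one consonant).
Epenthesis after each stranded consonant: /d/ → /du/, /p/ → /pu/.

jəɛduŋɔhopu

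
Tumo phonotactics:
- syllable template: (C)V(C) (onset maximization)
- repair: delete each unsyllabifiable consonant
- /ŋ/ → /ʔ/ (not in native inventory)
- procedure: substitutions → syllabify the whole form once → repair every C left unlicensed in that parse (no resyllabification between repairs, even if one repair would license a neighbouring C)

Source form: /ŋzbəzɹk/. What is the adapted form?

bəz

Substitution: /ŋ/ → /ʔ/, giving /ʔzbəzɹk/.
The consonants /ʔ/, /z/, /ɹ/, /k/ cannot be parsed into a legal (C)V(C) syllable (at most one coda consonant is licensed; onsets are limited to one consonant).
Deleting the stranded consonants removes /ʔ/, /z/, /ɹ/, /k/.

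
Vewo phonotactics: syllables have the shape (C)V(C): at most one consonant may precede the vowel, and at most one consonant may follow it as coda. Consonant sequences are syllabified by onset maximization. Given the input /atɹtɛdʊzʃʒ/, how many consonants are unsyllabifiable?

3

The consonants /ɹ/, /ʃ/, /ʒ/ cannot be parsed into a legal (C)V(C) syllable (at most one coda consonant is licensed; onsets are limited to one consonant).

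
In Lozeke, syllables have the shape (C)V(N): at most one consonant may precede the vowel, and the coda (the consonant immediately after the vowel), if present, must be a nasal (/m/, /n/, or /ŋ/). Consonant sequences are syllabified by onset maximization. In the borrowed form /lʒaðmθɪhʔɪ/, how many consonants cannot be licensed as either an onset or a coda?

The consonants /l/, /ð/, /m/, /h/ cannot be parsed into a legal (C)V(N) syllable (only a nasal (/m/, /n/, or /ŋ/) is licensed in coda position; onsets are limited to one consonant).

4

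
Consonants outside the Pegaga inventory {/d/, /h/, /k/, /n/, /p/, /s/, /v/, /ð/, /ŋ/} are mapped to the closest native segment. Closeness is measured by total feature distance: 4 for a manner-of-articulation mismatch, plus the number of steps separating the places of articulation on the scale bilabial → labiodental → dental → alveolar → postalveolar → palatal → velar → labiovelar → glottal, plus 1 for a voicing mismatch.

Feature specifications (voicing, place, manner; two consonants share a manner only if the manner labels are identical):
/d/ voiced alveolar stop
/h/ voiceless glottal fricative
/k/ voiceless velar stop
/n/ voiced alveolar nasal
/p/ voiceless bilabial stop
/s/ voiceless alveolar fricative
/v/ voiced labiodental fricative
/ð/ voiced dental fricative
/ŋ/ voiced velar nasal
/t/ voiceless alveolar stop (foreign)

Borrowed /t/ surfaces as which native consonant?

/d/ is closest: same manner (stop), place distance 0 (alveolar→alveolar), voicing differs (+1); total 1. Next closest is /k/ at distance 3.

d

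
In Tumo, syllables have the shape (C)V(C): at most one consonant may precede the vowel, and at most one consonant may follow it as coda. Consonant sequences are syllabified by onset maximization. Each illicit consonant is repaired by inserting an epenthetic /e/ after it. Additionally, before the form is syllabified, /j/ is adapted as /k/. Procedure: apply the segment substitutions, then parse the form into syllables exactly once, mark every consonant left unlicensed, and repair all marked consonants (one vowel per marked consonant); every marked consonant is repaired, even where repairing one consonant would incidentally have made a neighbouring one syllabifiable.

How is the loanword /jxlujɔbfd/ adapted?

Substitution: /j/ → /k/, giving /kxlukɔbfd/.
Syllabifying with onset maximization leaves /k/, /x/, /f/, /d/ stranded (at most one coda consonant is licensed; onsets are limited to one consonant).
Each unlicensed consonant becomes the onset of a new syllable: /k/ → /ke/, /x/ → /xe/, /f/ → /fe/, /d/ → /de/.

kexelukɔbfede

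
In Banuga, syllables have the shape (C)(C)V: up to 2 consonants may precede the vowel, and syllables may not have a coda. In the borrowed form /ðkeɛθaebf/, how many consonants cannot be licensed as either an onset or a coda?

Syllabifying with onset maximization leaves /b/, /f/ stranded (no codas are permitted; onsets may contain at most 2 consonants).

2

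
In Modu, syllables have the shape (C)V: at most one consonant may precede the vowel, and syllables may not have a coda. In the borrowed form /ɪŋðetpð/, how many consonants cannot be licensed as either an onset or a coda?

4

The consonants /ŋ/, /t/, /p/, /ð/ cannot be parsed into a legal (C)V syllable (no codas are permitted; onsets are limited to one consonant).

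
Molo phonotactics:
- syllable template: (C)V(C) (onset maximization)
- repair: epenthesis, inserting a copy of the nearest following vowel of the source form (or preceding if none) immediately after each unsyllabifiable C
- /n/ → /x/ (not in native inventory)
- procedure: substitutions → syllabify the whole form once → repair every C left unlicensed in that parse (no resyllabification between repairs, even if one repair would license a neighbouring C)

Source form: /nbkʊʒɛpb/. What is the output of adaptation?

Substitution: /n/ → /x/, giving /xbkʊʒɛpb/.
Syllabifying with onset maximization leaves /x/, /b/, /b/ stranded (at most one coda consonant is licensed; onsets are limited to one consonant).
Inserting the epenthetic vowel yields /x/ → /xʊ/, /b/ → /bʊ/, /b/ → /bɛ/.

xʊbʊkʊʒɛpbɛ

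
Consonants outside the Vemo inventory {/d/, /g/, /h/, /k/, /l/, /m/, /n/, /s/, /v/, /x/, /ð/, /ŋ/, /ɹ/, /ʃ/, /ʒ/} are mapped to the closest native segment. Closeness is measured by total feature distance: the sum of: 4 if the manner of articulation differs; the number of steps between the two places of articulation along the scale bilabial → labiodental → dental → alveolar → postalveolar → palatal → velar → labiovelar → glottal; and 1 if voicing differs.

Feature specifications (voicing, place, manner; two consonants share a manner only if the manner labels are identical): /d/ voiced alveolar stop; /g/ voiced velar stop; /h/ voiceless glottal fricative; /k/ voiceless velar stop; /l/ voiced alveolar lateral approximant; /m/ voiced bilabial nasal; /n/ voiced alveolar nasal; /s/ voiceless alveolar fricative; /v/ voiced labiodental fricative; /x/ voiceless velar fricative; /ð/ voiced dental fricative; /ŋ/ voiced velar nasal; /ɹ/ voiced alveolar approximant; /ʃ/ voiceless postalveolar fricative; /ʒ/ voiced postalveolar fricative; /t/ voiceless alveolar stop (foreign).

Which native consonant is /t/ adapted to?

/d/ is closest: same manner (stop), place distance 0 (alveolar→alveolar), voicing differs (+1); total 1. Next closest is /k/ at distance 3.

d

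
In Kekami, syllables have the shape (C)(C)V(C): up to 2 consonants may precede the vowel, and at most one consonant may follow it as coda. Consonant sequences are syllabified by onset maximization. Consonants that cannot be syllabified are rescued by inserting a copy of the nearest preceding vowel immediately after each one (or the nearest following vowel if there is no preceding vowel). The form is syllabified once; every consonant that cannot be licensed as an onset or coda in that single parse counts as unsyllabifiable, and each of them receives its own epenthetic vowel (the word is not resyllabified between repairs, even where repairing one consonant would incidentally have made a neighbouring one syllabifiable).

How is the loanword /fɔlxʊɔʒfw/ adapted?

The consonants /f/, /w/ cannot be parsed into a legal (C)(C)V(C) syllable (at most one coda consonant is licensed; onsets may contain at most 2 consonants).
Epenthesis after each stranded consonant: /f/ → /fɔ/, /w/ → /wɔ/.

fɔlxʊɔʒfɔwɔ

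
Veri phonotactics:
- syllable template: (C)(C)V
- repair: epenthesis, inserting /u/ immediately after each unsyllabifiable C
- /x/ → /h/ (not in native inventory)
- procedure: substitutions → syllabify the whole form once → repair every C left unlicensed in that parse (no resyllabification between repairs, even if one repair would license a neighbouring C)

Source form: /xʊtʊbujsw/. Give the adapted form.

Substitution: /x/ → /h/, giving /hʊtʊbujsw/.
Under (C)(C)V, the unsyllabifiable consonants are /j/, /s/, /w/ (no codas are permitted; onsets may contain at most 2 consonants).
Each unlicensed consonant becomes the onset of a new syllable: /j/ → /ju/, /s/ → /su/, /w/ → /wu/.

hʊtʊbujusuwu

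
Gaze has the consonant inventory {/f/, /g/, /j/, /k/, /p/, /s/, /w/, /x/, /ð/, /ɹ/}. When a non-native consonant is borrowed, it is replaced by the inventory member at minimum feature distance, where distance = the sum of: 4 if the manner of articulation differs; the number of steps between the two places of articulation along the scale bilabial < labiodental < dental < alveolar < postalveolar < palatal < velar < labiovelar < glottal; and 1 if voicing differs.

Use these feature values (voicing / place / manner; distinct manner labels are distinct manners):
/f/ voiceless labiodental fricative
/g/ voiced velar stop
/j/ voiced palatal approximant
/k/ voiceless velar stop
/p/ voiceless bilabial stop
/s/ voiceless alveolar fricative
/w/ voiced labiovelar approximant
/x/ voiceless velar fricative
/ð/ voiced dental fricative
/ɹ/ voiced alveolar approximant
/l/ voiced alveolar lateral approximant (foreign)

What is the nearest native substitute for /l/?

ɹ

/ɹ/ is closest: manner differs (lateral approximant→approximant, +4), place distance 0 (alveolar→alveolar), same voicing; total 4. Next closest is /s/ at distance 5.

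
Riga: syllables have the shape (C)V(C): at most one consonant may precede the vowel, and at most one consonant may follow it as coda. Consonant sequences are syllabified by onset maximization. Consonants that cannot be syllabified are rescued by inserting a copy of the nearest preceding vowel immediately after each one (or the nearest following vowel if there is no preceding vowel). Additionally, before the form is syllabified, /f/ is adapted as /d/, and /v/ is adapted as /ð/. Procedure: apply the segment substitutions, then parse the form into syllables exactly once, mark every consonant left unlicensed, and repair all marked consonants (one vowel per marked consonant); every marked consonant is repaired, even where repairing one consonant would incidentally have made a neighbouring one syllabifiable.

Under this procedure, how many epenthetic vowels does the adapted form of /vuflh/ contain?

After substitution the input is /ðudlh/.
The unsyllabifiable consonants are /l/, /h/; each receives one epenthetic vowel.

2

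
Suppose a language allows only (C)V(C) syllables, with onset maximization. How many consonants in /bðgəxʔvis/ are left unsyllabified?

3

Under (C)V(C), the unsyllabifiable consonants are /b/, /ð/, /ʔ/ (at most one coda consonant is licensed; onsets are limited to one consonant).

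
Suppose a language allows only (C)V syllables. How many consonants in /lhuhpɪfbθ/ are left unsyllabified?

5

Syllabifying with onset maximization leaves /l/, /h/, /f/, /b/, /θ/ stranded (no codas are permitted; onsets are limited to one consonant).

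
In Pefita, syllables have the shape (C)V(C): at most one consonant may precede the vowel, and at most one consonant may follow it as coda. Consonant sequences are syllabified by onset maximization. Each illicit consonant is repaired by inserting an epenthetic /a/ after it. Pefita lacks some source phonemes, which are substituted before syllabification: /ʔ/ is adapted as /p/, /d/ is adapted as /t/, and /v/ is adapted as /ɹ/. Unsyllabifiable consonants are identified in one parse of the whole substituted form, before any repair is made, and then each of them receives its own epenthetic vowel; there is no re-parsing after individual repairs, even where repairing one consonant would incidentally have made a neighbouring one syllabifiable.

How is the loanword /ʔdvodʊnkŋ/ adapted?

Substitution: /ʔ/ → /p/, /d/ → /t/, /v/ → /ɹ/, giving /ptɹotʊnkŋ/.
Under (C)V(C), the unsyllabifiable consonants are /p/, /t/, /k/, /ŋ/ (at most one coda consonant is licensed; onsets are limited to one consonant).
Inserting the epenthetic vowel yields /p/ → /pa/, /t/ → /ta/, /k/ → /ka/, /ŋ/ → /ŋa/.

pataɹotʊnkaŋa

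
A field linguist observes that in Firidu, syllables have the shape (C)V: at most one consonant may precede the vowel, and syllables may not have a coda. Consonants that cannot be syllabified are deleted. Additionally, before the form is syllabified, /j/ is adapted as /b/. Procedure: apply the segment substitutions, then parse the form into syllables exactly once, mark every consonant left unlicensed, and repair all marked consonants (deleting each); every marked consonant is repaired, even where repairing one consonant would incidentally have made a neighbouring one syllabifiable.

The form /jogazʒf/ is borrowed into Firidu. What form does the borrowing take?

Substitution: /j/ → /b/, giving /bogazʒf/.
The consonants /z/, /ʒ/, /f/ cannot be parsed into a legal (C)V syllable (no codas are permitted; onsets are limited to one consonant).
Each unlicensed consonant is deleted: /z/, /ʒ/, /f/.

boga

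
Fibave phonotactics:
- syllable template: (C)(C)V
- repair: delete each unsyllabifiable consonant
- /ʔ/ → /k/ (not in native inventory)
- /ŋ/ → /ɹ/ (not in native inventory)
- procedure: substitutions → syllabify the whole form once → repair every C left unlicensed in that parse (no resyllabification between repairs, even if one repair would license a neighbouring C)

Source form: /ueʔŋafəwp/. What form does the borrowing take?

Substitution: /ʔ/ → /k/, /ŋ/ → /ɹ/, giving /uekɹafəwp/.
Under (C)(C)V, the unsyllabifiable consonants are /w/, /p/ (no codas are permitted; onsets may contain at most 2 consonants).
Deletion applies to /w/, /p/.

uekɹafə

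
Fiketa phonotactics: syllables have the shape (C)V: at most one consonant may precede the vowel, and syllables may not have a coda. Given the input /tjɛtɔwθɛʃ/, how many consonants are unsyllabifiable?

Under (C)V, the unsyllabifiable consonants are /t/, /w/, /ʃ/ (no codas are permitted; onsets are limited to one consonant).

3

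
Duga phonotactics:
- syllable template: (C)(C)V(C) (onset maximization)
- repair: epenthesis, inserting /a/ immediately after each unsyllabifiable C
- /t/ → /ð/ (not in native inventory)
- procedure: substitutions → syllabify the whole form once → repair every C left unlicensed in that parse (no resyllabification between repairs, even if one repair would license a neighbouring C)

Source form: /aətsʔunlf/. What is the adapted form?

Substitution: /t/ → /ð/, giving /aəðsʔunlf/.
The consonants /l/, /f/ cannot be parsed into a legal (C)(C)V(C) syllable (at most one coda consonant is licensed; onsets may contain at most 2 consonants).
Epenthesis after each stranded consonant: /l/ → /la/, /f/ → /fa/.

aəðsʔunlafa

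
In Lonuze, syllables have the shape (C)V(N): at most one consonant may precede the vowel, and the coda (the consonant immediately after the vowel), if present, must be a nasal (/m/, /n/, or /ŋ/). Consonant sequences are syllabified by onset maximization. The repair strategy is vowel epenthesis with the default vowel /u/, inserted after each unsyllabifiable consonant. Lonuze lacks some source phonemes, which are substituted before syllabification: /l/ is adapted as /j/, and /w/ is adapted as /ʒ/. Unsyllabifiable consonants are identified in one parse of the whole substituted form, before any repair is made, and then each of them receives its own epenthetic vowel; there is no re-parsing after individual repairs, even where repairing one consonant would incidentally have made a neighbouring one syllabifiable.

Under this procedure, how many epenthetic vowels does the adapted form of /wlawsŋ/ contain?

After substitution the input is /ʒjaʒsŋ/.
The unsyllabifiable consonants are /ʒ/, /ʒ/, /s/, /ŋ/; each receives one epenthetic vowel.

4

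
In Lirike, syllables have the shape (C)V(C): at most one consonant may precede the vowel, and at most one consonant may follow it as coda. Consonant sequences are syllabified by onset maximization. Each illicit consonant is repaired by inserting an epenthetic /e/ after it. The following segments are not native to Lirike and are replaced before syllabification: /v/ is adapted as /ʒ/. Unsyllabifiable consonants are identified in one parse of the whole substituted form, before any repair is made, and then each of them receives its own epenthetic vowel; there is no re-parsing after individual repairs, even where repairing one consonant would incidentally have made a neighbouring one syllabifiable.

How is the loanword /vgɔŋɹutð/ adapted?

ʒegɔŋɹutðe

Substitution: /v/ → /ʒ/, giving /ʒgɔŋɹutð/.
The consonants /ʒ/, /ð/ cannot be parsed into a legal (C)V(C) syllable (at most one coda consonant is licensed; onsets are limited to one consonant).
Inserting the epenthetic vowel yields /ʒ/ → /ʒe/, /ð/ → /ðe/.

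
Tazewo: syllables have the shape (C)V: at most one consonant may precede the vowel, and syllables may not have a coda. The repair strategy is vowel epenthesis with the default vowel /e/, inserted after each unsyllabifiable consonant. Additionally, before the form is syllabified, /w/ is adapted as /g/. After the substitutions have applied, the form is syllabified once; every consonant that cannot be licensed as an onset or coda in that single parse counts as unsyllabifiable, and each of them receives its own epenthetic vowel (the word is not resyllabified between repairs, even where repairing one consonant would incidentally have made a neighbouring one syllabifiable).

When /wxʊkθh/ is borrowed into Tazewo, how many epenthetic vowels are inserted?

4

After substitution the input is /gxʊkθh/.
The unsyllabifiable consonants are /g/, /k/, /θ/, /h/; each receives one epenthetic vowel.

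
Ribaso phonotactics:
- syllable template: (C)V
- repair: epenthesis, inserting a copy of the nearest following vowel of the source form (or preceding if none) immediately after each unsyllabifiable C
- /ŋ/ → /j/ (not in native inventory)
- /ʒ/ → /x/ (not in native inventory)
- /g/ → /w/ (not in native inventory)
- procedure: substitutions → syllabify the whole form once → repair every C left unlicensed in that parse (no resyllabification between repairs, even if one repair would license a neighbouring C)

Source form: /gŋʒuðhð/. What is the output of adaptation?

Substitution: /g/ → /w/, /ŋ/ → /j/, /ʒ/ → /x/, giving /wjxuðhð/.
Syllabifying with onset maximization leaves /w/, /j/, /ð/, /h/, /ð/ stranded (no codas are permitted; onsets are limited to one consonant).
Each unlicensed consonant becomes the onset of a new syllable: /w/ → /wu/, /j/ → /ju/, /ð/ → /ðu/, /h/ → /hu/, /ð/ → /ðu/.

wujuxuðuhuðu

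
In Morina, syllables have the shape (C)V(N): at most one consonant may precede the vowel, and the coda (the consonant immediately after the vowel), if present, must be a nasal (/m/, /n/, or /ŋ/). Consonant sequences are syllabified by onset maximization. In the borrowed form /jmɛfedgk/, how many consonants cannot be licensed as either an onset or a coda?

4

The consonants /j/, /d/, /g/, /k/ cannot be parsed into a legal (C)V(N) syllable (only a nasal (/m/, /n/, or /ŋ/) is licensed in coda position; onsets are limited to one consonant).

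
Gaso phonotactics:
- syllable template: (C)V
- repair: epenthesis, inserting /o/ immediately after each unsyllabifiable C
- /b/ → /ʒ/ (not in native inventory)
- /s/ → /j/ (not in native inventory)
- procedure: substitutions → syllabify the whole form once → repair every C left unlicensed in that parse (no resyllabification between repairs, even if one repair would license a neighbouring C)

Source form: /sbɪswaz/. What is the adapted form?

joʒɪjowazo

Substitution: /s/ → /j/, /b/ → /ʒ/, giving /jʒɪjwaz/.
Under (C)V, the unsyllabifiable consonants are /j/, /j/, /z/ (no codas are permitted; onsets are limited to one consonant).
Epenthesis after each stranded consonant: /j/ → /jo/, /j/ → /jo/, /z/ → /zo/.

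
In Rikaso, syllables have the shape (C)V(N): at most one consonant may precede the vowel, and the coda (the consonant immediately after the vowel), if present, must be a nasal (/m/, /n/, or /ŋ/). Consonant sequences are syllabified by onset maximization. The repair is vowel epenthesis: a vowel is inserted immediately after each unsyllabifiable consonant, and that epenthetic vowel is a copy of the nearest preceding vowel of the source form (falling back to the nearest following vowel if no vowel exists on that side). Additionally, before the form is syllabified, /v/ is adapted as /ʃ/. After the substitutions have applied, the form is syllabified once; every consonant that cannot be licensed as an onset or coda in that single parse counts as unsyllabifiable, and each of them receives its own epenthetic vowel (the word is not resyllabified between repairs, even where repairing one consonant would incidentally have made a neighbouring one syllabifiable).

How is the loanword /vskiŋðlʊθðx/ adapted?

Substitution: /v/ → /ʃ/, giving /ʃskiŋðlʊθðx/.
Under (C)V(N), the unsyllabifiable consonants are /ʃ/, /s/, /ð/, /θ/, /ð/, /x/ (only a nasal (/m/, /n/, or /ŋ/) is licensed in coda position; onsets are limited to one consonant).
Inserting the epenthetic vowel yields /ʃ/ → /ʃi/, /s/ → /si/, /ð/ → /ði/, /θ/ → /θʊ/, /ð/ → /ðʊ/, /x/ → /xʊ/.

ʃisikiŋðilʊθʊðʊxʊ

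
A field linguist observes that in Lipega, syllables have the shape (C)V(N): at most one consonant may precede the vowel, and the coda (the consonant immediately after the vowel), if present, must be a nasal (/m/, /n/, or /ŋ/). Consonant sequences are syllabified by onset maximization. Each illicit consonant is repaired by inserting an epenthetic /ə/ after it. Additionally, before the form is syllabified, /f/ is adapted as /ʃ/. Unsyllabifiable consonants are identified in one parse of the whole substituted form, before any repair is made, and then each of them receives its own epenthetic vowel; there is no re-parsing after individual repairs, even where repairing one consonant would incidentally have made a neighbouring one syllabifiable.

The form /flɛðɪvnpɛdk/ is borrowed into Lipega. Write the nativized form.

Substitution: /f/ → /ʃ/, giving /ʃlɛðɪvnpɛdk/.
Syllabifying with onset maximization leaves /ʃ/, /v/, /n/, /d/, /k/ stranded (only a nasal (/m/, /n/, or /ŋ/) is licensed in coda position; onsets are limited to one consonant).
Epenthesis after each stranded consonant: /ʃ/ → /ʃə/, /v/ → /və/, /n/ → /nə/, /d/ → /də/, /k/ → /kə/.

ʃəlɛðɪvənəpɛdəkə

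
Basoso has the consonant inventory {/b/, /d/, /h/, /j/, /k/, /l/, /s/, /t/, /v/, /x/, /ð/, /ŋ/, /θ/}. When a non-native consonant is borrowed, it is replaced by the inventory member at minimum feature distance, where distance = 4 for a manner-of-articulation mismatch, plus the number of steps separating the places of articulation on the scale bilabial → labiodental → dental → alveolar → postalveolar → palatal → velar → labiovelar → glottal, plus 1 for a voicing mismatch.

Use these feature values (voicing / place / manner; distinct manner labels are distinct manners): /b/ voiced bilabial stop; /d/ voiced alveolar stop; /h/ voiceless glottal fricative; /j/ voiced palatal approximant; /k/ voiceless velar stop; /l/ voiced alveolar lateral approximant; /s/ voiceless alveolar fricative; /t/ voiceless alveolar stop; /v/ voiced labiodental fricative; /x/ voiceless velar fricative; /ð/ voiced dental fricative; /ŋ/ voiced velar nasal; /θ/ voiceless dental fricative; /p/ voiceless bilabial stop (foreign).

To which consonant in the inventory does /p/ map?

/b/ is closest: same manner (stop), place distance 0 (bilabial→bilabial), voicing differs (+1); total 1. Next closest is /t/ at distance 3.

b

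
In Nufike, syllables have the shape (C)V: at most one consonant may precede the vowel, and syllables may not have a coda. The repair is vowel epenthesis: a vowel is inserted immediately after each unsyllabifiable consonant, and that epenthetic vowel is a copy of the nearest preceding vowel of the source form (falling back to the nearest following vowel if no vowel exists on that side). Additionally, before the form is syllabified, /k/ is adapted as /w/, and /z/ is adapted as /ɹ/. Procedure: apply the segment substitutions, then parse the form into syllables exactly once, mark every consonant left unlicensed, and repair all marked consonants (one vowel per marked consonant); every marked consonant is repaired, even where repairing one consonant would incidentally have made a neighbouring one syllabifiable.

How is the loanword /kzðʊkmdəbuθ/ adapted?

wʊɹʊðʊwʊmʊdəbuθu

Substitution: /k/ → /w/, /z/ → /ɹ/, giving /wɹðʊwmdəbuθ/.
Syllabifying with onset maximization leaves /w/, /ɹ/, /w/, /m/, /θ/ stranded (no codas are permitted; onsets are limited to one consonant).
Inserting the epenthetic vowel yields /w/ → /wʊ/, /ɹ/ → /ɹʊ/, /w/ → /wʊ/, /m/ → /mʊ/, /θ/ → /θu/.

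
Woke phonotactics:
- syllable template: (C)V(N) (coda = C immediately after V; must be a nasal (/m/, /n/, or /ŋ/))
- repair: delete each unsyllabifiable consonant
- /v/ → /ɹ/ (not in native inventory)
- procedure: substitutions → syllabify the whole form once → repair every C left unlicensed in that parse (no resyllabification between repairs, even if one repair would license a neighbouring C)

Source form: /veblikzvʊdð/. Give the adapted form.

ɹeliɹʊ

Substitution: /v/ → /ɹ/, giving /ɹeblikzɹʊdð/.
Under (C)V(N), the unsyllabifiable consonants are /b/, /k/, /z/, /d/, /ð/ (only a nasal (/m/, /n/, or /ŋ/) is licensed in coda position; onsets are limited to one consonant).
Each unlicensed consonant is deleted: /b/, /k/, /z/, /d/, /ð/.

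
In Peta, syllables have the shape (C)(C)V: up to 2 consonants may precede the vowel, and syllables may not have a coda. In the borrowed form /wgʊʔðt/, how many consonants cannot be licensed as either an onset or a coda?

3

Under (C)(C)V, the unsyllabifiable consonants are /ʔ/, /ð/, /t/ (no codas are permitted; onsets may contain at most 2 consonants).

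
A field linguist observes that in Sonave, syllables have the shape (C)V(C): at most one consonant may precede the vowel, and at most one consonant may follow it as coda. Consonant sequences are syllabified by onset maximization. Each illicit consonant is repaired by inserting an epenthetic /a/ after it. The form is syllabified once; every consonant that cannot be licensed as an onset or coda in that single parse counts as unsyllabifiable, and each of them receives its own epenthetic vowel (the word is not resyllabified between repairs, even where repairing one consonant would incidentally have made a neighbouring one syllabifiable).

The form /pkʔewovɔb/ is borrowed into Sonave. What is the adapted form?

Syllabifying with onset maximization leaves /p/, /k/ stranded (at most one coda consonant is licensed; onsets are limited to one consonant).
Each unlicensed consonant becomes the onset of a new syllable: /p/ → /pa/, /k/ → /ka/.

pakaʔewovɔb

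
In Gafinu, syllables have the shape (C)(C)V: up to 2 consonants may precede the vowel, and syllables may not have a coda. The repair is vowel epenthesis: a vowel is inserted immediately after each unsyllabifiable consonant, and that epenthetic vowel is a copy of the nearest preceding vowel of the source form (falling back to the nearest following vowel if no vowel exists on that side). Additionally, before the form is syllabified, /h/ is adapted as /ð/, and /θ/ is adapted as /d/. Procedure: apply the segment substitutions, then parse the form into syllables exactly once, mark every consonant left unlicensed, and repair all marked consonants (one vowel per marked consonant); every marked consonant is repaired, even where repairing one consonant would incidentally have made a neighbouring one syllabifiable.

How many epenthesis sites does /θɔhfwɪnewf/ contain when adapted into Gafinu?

After substitution the input is /dɔðfwɪnewf/.
The unsyllabifiable consonants are /ð/, /w/, /f/; each receives one epenthetic vowel.

3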